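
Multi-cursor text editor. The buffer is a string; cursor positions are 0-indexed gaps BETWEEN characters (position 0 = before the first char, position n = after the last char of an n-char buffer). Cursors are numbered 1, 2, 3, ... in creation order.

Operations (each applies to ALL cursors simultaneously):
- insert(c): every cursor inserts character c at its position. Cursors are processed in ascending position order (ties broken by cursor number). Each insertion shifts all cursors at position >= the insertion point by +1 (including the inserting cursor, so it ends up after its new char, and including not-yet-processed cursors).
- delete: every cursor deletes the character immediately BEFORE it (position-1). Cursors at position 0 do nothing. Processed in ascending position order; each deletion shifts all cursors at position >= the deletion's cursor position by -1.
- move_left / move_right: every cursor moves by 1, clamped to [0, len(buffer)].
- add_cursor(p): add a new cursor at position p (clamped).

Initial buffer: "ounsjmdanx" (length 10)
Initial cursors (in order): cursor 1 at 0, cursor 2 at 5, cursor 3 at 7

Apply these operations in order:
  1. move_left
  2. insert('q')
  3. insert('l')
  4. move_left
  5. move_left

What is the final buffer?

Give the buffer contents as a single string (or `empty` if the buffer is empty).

Answer: qlounsqljmqldanx

Derivation:
After op 1 (move_left): buffer="ounsjmdanx" (len 10), cursors c1@0 c2@4 c3@6, authorship ..........
After op 2 (insert('q')): buffer="qounsqjmqdanx" (len 13), cursors c1@1 c2@6 c3@9, authorship 1....2..3....
After op 3 (insert('l')): buffer="qlounsqljmqldanx" (len 16), cursors c1@2 c2@8 c3@12, authorship 11....22..33....
After op 4 (move_left): buffer="qlounsqljmqldanx" (len 16), cursors c1@1 c2@7 c3@11, authorship 11....22..33....
After op 5 (move_left): buffer="qlounsqljmqldanx" (len 16), cursors c1@0 c2@6 c3@10, authorship 11....22..33....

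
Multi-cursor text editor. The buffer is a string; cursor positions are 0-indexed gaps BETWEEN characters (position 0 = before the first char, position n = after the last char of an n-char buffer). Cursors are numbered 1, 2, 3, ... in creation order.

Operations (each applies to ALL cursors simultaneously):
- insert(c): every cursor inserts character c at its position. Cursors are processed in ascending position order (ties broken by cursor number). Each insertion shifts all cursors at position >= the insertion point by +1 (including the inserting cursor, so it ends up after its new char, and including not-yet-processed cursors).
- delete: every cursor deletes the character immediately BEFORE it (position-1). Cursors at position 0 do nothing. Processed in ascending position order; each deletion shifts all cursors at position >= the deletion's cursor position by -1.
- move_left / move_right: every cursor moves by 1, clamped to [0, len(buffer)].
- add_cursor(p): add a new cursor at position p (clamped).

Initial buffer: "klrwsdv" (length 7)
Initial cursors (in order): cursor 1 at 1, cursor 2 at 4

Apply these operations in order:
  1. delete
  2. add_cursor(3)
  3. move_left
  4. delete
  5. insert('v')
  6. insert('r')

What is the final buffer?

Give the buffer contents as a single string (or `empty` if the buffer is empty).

After op 1 (delete): buffer="lrsdv" (len 5), cursors c1@0 c2@2, authorship .....
After op 2 (add_cursor(3)): buffer="lrsdv" (len 5), cursors c1@0 c2@2 c3@3, authorship .....
After op 3 (move_left): buffer="lrsdv" (len 5), cursors c1@0 c2@1 c3@2, authorship .....
After op 4 (delete): buffer="sdv" (len 3), cursors c1@0 c2@0 c3@0, authorship ...
After op 5 (insert('v')): buffer="vvvsdv" (len 6), cursors c1@3 c2@3 c3@3, authorship 123...
After op 6 (insert('r')): buffer="vvvrrrsdv" (len 9), cursors c1@6 c2@6 c3@6, authorship 123123...

Answer: vvvrrrsdv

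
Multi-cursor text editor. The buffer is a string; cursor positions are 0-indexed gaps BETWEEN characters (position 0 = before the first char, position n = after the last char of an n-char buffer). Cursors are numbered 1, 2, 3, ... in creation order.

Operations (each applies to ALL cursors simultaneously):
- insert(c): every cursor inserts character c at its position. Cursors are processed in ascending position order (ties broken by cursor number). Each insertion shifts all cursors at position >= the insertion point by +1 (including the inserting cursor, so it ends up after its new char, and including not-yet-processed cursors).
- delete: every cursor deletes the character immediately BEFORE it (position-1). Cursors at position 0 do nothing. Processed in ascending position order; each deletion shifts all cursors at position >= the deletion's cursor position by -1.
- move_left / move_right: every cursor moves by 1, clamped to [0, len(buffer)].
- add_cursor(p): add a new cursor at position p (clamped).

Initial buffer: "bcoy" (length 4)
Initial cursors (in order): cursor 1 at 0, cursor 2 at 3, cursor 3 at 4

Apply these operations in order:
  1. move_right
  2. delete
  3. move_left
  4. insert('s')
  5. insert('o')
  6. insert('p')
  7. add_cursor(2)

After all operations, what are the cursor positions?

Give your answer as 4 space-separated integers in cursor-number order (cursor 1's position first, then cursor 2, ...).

After op 1 (move_right): buffer="bcoy" (len 4), cursors c1@1 c2@4 c3@4, authorship ....
After op 2 (delete): buffer="c" (len 1), cursors c1@0 c2@1 c3@1, authorship .
After op 3 (move_left): buffer="c" (len 1), cursors c1@0 c2@0 c3@0, authorship .
After op 4 (insert('s')): buffer="sssc" (len 4), cursors c1@3 c2@3 c3@3, authorship 123.
After op 5 (insert('o')): buffer="sssoooc" (len 7), cursors c1@6 c2@6 c3@6, authorship 123123.
After op 6 (insert('p')): buffer="sssooopppc" (len 10), cursors c1@9 c2@9 c3@9, authorship 123123123.
After op 7 (add_cursor(2)): buffer="sssooopppc" (len 10), cursors c4@2 c1@9 c2@9 c3@9, authorship 123123123.

Answer: 9 9 9 2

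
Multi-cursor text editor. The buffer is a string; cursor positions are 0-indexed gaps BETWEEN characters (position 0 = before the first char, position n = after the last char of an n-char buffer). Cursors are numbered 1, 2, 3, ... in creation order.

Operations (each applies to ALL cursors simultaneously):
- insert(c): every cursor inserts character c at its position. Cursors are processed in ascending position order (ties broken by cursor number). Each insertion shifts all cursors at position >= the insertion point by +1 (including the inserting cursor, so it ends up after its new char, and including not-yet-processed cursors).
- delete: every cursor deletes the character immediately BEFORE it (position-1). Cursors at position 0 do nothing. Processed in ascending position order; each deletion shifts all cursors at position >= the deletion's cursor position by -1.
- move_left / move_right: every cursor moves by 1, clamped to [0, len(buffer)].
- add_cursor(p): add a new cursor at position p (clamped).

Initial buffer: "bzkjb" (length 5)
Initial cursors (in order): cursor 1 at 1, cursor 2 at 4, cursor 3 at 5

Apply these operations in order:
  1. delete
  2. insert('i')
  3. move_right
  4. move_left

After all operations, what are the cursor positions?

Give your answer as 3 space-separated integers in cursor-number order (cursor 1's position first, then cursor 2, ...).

After op 1 (delete): buffer="zk" (len 2), cursors c1@0 c2@2 c3@2, authorship ..
After op 2 (insert('i')): buffer="izkii" (len 5), cursors c1@1 c2@5 c3@5, authorship 1..23
After op 3 (move_right): buffer="izkii" (len 5), cursors c1@2 c2@5 c3@5, authorship 1..23
After op 4 (move_left): buffer="izkii" (len 5), cursors c1@1 c2@4 c3@4, authorship 1..23

Answer: 1 4 4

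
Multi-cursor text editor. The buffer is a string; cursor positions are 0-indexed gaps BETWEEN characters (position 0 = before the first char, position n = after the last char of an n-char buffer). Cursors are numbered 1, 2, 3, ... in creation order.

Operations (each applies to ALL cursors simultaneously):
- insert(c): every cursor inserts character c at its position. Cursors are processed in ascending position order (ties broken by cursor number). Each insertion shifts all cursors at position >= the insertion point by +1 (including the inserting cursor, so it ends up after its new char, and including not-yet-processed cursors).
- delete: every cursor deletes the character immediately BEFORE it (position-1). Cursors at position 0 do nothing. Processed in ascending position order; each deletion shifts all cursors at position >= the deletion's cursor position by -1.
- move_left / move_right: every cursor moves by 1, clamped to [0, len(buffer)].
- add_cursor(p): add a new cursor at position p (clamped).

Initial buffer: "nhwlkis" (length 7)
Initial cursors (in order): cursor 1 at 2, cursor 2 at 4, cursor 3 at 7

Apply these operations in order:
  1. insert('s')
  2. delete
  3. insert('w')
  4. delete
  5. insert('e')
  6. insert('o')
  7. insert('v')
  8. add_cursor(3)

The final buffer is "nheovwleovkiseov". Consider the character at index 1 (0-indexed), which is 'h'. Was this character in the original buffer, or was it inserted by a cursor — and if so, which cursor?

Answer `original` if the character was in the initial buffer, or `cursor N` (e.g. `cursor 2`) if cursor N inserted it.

After op 1 (insert('s')): buffer="nhswlskiss" (len 10), cursors c1@3 c2@6 c3@10, authorship ..1..2...3
After op 2 (delete): buffer="nhwlkis" (len 7), cursors c1@2 c2@4 c3@7, authorship .......
After op 3 (insert('w')): buffer="nhwwlwkisw" (len 10), cursors c1@3 c2@6 c3@10, authorship ..1..2...3
After op 4 (delete): buffer="nhwlkis" (len 7), cursors c1@2 c2@4 c3@7, authorship .......
After op 5 (insert('e')): buffer="nhewlekise" (len 10), cursors c1@3 c2@6 c3@10, authorship ..1..2...3
After op 6 (insert('o')): buffer="nheowleokiseo" (len 13), cursors c1@4 c2@8 c3@13, authorship ..11..22...33
After op 7 (insert('v')): buffer="nheovwleovkiseov" (len 16), cursors c1@5 c2@10 c3@16, authorship ..111..222...333
After op 8 (add_cursor(3)): buffer="nheovwleovkiseov" (len 16), cursors c4@3 c1@5 c2@10 c3@16, authorship ..111..222...333
Authorship (.=original, N=cursor N): . . 1 1 1 . . 2 2 2 . . . 3 3 3
Index 1: author = original

Answer: original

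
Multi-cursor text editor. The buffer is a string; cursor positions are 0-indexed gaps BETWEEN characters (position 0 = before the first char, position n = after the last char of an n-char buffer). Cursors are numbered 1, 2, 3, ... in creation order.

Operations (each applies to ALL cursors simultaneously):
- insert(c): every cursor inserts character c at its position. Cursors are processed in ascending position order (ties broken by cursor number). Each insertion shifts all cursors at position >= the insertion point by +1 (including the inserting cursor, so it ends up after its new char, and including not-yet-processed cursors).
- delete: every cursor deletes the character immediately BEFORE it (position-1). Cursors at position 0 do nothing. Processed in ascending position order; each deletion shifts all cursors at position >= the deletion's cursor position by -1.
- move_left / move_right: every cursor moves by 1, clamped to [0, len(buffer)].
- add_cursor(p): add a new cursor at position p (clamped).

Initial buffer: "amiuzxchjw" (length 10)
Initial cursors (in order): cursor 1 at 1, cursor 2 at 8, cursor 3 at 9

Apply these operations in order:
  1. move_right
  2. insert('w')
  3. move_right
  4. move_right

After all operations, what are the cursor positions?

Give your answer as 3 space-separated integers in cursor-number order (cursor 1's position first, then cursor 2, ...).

After op 1 (move_right): buffer="amiuzxchjw" (len 10), cursors c1@2 c2@9 c3@10, authorship ..........
After op 2 (insert('w')): buffer="amwiuzxchjwww" (len 13), cursors c1@3 c2@11 c3@13, authorship ..1.......2.3
After op 3 (move_right): buffer="amwiuzxchjwww" (len 13), cursors c1@4 c2@12 c3@13, authorship ..1.......2.3
After op 4 (move_right): buffer="amwiuzxchjwww" (len 13), cursors c1@5 c2@13 c3@13, authorship ..1.......2.3

Answer: 5 13 13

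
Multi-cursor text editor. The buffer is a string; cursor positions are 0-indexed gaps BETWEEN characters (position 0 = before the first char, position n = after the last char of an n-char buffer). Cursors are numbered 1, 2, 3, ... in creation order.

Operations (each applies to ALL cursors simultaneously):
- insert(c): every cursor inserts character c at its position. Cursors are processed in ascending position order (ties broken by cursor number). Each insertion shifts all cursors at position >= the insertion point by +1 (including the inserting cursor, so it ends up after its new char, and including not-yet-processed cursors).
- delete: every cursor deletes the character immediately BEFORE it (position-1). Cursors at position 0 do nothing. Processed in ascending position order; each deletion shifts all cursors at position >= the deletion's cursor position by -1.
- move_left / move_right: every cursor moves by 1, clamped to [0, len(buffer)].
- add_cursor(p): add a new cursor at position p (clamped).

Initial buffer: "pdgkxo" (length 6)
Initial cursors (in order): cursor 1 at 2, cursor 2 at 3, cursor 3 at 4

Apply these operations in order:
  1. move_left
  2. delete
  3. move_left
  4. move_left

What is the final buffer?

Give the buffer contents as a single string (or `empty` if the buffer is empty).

Answer: kxo

Derivation:
After op 1 (move_left): buffer="pdgkxo" (len 6), cursors c1@1 c2@2 c3@3, authorship ......
After op 2 (delete): buffer="kxo" (len 3), cursors c1@0 c2@0 c3@0, authorship ...
After op 3 (move_left): buffer="kxo" (len 3), cursors c1@0 c2@0 c3@0, authorship ...
After op 4 (move_left): buffer="kxo" (len 3), cursors c1@0 c2@0 c3@0, authorship ...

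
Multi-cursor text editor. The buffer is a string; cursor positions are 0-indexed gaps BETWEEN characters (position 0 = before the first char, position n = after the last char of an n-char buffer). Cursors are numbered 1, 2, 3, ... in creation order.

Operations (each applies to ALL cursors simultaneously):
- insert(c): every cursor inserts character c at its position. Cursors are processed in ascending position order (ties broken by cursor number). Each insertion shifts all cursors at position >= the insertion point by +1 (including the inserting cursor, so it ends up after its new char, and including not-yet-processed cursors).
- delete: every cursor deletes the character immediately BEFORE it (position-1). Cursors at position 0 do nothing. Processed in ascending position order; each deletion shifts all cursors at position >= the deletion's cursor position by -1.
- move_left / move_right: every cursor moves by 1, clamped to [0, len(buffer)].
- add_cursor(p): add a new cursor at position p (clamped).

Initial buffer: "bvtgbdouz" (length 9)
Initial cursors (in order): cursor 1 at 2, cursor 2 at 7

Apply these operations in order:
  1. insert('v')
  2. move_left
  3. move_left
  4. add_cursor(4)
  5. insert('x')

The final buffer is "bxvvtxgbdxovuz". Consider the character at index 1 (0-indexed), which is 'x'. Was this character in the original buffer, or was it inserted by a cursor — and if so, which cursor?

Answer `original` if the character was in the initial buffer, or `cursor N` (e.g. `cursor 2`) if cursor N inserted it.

Answer: cursor 1

Derivation:
After op 1 (insert('v')): buffer="bvvtgbdovuz" (len 11), cursors c1@3 c2@9, authorship ..1.....2..
After op 2 (move_left): buffer="bvvtgbdovuz" (len 11), cursors c1@2 c2@8, authorship ..1.....2..
After op 3 (move_left): buffer="bvvtgbdovuz" (len 11), cursors c1@1 c2@7, authorship ..1.....2..
After op 4 (add_cursor(4)): buffer="bvvtgbdovuz" (len 11), cursors c1@1 c3@4 c2@7, authorship ..1.....2..
After op 5 (insert('x')): buffer="bxvvtxgbdxovuz" (len 14), cursors c1@2 c3@6 c2@10, authorship .1.1.3...2.2..
Authorship (.=original, N=cursor N): . 1 . 1 . 3 . . . 2 . 2 . .
Index 1: author = 1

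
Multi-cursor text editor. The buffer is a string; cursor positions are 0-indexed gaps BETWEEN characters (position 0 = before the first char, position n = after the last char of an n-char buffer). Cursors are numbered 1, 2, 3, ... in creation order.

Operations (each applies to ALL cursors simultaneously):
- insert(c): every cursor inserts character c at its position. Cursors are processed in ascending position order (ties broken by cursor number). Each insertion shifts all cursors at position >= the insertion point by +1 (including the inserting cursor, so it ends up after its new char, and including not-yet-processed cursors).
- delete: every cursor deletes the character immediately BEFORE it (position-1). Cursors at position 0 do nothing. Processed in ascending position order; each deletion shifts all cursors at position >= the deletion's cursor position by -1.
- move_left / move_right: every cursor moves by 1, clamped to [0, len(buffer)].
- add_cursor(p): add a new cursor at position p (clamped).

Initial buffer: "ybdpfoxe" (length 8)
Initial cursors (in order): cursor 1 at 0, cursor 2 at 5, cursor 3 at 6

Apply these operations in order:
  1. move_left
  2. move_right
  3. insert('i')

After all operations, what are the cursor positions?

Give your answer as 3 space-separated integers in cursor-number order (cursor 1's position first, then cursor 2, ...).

Answer: 2 7 9

Derivation:
After op 1 (move_left): buffer="ybdpfoxe" (len 8), cursors c1@0 c2@4 c3@5, authorship ........
After op 2 (move_right): buffer="ybdpfoxe" (len 8), cursors c1@1 c2@5 c3@6, authorship ........
After op 3 (insert('i')): buffer="yibdpfioixe" (len 11), cursors c1@2 c2@7 c3@9, authorship .1....2.3..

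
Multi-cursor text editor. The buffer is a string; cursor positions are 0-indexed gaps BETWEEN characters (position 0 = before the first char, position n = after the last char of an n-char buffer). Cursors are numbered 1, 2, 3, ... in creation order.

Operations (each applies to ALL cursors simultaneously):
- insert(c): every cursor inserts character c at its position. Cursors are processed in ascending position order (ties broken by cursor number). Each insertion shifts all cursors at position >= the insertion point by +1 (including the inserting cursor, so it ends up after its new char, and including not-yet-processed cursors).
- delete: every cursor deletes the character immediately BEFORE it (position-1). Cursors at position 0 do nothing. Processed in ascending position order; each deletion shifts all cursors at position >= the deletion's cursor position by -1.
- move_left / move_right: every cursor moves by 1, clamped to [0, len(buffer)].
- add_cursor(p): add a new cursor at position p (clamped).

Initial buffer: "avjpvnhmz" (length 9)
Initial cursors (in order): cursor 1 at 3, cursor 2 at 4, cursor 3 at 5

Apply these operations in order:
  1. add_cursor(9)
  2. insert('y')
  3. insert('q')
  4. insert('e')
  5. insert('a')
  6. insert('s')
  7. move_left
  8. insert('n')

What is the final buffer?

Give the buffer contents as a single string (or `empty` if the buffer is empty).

Answer: avjyqeanspyqeansvyqeansnhmzyqeans

Derivation:
After op 1 (add_cursor(9)): buffer="avjpvnhmz" (len 9), cursors c1@3 c2@4 c3@5 c4@9, authorship .........
After op 2 (insert('y')): buffer="avjypyvynhmzy" (len 13), cursors c1@4 c2@6 c3@8 c4@13, authorship ...1.2.3....4
After op 3 (insert('q')): buffer="avjyqpyqvyqnhmzyq" (len 17), cursors c1@5 c2@8 c3@11 c4@17, authorship ...11.22.33....44
After op 4 (insert('e')): buffer="avjyqepyqevyqenhmzyqe" (len 21), cursors c1@6 c2@10 c3@14 c4@21, authorship ...111.222.333....444
After op 5 (insert('a')): buffer="avjyqeapyqeavyqeanhmzyqea" (len 25), cursors c1@7 c2@12 c3@17 c4@25, authorship ...1111.2222.3333....4444
After op 6 (insert('s')): buffer="avjyqeaspyqeasvyqeasnhmzyqeas" (len 29), cursors c1@8 c2@14 c3@20 c4@29, authorship ...11111.22222.33333....44444
After op 7 (move_left): buffer="avjyqeaspyqeasvyqeasnhmzyqeas" (len 29), cursors c1@7 c2@13 c3@19 c4@28, authorship ...11111.22222.33333....44444
After op 8 (insert('n')): buffer="avjyqeanspyqeansvyqeansnhmzyqeans" (len 33), cursors c1@8 c2@15 c3@22 c4@32, authorship ...111111.222222.333333....444444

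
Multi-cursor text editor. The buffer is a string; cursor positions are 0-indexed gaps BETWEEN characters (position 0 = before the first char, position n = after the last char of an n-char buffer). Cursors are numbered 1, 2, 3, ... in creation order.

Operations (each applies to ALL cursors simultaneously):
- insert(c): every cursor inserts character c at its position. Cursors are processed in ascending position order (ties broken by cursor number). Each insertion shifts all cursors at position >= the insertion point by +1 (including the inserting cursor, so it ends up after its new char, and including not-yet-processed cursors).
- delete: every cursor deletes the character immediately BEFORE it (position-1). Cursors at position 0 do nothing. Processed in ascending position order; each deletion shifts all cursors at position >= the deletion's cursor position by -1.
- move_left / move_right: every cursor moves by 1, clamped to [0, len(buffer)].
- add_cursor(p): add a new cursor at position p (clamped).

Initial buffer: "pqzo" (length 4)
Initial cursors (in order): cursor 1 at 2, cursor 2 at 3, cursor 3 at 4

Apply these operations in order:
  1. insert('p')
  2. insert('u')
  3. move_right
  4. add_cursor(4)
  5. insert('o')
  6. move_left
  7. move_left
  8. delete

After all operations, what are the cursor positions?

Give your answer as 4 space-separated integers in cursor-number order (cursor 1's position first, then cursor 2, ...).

Answer: 3 6 8 2

Derivation:
After op 1 (insert('p')): buffer="pqpzpop" (len 7), cursors c1@3 c2@5 c3@7, authorship ..1.2.3
After op 2 (insert('u')): buffer="pqpuzpuopu" (len 10), cursors c1@4 c2@7 c3@10, authorship ..11.22.33
After op 3 (move_right): buffer="pqpuzpuopu" (len 10), cursors c1@5 c2@8 c3@10, authorship ..11.22.33
After op 4 (add_cursor(4)): buffer="pqpuzpuopu" (len 10), cursors c4@4 c1@5 c2@8 c3@10, authorship ..11.22.33
After op 5 (insert('o')): buffer="pqpuozopuoopuo" (len 14), cursors c4@5 c1@7 c2@11 c3@14, authorship ..114.122.2333
After op 6 (move_left): buffer="pqpuozopuoopuo" (len 14), cursors c4@4 c1@6 c2@10 c3@13, authorship ..114.122.2333
After op 7 (move_left): buffer="pqpuozopuoopuo" (len 14), cursors c4@3 c1@5 c2@9 c3@12, authorship ..114.122.2333
After op 8 (delete): buffer="pquzopoouo" (len 10), cursors c4@2 c1@3 c2@6 c3@8, authorship ..1.12.233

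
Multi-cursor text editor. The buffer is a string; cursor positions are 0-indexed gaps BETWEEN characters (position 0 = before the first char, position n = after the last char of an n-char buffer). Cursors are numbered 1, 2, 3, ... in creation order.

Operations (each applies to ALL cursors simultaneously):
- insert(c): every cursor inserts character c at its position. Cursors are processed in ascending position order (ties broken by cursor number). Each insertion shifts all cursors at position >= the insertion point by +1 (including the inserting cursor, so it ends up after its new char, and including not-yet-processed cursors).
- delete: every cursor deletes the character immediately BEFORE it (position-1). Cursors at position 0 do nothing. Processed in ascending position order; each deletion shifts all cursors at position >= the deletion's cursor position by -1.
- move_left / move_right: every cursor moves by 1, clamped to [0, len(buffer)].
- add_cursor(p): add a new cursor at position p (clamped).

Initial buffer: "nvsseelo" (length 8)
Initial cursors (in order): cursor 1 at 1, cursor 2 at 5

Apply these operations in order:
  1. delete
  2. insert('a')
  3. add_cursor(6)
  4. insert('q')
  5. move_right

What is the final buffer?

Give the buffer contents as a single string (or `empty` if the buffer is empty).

Answer: aqvssaqeqlo

Derivation:
After op 1 (delete): buffer="vsselo" (len 6), cursors c1@0 c2@3, authorship ......
After op 2 (insert('a')): buffer="avssaelo" (len 8), cursors c1@1 c2@5, authorship 1...2...
After op 3 (add_cursor(6)): buffer="avssaelo" (len 8), cursors c1@1 c2@5 c3@6, authorship 1...2...
After op 4 (insert('q')): buffer="aqvssaqeqlo" (len 11), cursors c1@2 c2@7 c3@9, authorship 11...22.3..
After op 5 (move_right): buffer="aqvssaqeqlo" (len 11), cursors c1@3 c2@8 c3@10, authorship 11...22.3..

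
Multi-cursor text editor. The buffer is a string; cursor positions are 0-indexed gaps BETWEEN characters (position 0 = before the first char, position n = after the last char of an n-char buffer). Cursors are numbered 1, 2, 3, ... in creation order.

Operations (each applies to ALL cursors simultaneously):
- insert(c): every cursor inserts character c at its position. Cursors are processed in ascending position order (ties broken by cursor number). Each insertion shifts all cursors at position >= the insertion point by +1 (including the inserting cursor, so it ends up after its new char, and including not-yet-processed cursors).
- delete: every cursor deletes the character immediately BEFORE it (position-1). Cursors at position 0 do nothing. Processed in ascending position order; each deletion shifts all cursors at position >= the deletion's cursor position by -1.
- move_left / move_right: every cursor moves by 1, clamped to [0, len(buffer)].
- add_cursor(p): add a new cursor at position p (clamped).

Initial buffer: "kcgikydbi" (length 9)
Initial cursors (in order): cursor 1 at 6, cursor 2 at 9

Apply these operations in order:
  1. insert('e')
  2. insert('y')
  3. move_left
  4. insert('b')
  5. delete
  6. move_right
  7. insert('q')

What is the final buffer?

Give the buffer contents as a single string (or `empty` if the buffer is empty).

After op 1 (insert('e')): buffer="kcgikyedbie" (len 11), cursors c1@7 c2@11, authorship ......1...2
After op 2 (insert('y')): buffer="kcgikyeydbiey" (len 13), cursors c1@8 c2@13, authorship ......11...22
After op 3 (move_left): buffer="kcgikyeydbiey" (len 13), cursors c1@7 c2@12, authorship ......11...22
After op 4 (insert('b')): buffer="kcgikyebydbieby" (len 15), cursors c1@8 c2@14, authorship ......111...222
After op 5 (delete): buffer="kcgikyeydbiey" (len 13), cursors c1@7 c2@12, authorship ......11...22
After op 6 (move_right): buffer="kcgikyeydbiey" (len 13), cursors c1@8 c2@13, authorship ......11...22
After op 7 (insert('q')): buffer="kcgikyeyqdbieyq" (len 15), cursors c1@9 c2@15, authorship ......111...222

Answer: kcgikyeyqdbieyq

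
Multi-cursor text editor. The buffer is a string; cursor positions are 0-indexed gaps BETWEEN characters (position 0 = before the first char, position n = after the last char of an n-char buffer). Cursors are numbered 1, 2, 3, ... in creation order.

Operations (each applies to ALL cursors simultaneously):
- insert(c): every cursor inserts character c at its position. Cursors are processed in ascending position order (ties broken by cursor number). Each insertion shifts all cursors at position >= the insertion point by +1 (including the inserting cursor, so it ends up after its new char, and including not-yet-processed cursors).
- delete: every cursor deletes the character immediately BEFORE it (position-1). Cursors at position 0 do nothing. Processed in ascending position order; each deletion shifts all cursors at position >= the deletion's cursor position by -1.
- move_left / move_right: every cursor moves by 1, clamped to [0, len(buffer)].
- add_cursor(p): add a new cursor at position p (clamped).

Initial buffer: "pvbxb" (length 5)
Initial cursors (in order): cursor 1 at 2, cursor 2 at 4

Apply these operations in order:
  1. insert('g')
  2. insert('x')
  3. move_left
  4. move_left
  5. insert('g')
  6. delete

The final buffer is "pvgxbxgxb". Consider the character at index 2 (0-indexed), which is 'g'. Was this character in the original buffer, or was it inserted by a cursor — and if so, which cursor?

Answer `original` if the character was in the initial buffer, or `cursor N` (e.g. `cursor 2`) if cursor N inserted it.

Answer: cursor 1

Derivation:
After op 1 (insert('g')): buffer="pvgbxgb" (len 7), cursors c1@3 c2@6, authorship ..1..2.
After op 2 (insert('x')): buffer="pvgxbxgxb" (len 9), cursors c1@4 c2@8, authorship ..11..22.
After op 3 (move_left): buffer="pvgxbxgxb" (len 9), cursors c1@3 c2@7, authorship ..11..22.
After op 4 (move_left): buffer="pvgxbxgxb" (len 9), cursors c1@2 c2@6, authorship ..11..22.
After op 5 (insert('g')): buffer="pvggxbxggxb" (len 11), cursors c1@3 c2@8, authorship ..111..222.
After op 6 (delete): buffer="pvgxbxgxb" (len 9), cursors c1@2 c2@6, authorship ..11..22.
Authorship (.=original, N=cursor N): . . 1 1 . . 2 2 .
Index 2: author = 1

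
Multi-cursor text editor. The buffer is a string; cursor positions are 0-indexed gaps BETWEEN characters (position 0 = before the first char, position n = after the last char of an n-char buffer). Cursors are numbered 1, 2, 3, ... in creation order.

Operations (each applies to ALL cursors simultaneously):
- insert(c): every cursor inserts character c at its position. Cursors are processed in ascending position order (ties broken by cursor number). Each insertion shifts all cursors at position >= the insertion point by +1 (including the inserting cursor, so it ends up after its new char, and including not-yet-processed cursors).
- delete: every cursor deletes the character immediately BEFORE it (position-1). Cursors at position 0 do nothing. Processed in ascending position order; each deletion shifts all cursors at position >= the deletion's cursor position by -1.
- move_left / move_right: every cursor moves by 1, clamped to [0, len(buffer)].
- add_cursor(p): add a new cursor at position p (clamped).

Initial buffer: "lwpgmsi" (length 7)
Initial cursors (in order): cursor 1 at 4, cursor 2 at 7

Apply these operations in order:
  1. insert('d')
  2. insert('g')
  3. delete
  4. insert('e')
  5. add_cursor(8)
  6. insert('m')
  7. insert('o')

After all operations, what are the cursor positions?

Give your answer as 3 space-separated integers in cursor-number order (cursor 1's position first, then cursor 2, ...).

After op 1 (insert('d')): buffer="lwpgdmsid" (len 9), cursors c1@5 c2@9, authorship ....1...2
After op 2 (insert('g')): buffer="lwpgdgmsidg" (len 11), cursors c1@6 c2@11, authorship ....11...22
After op 3 (delete): buffer="lwpgdmsid" (len 9), cursors c1@5 c2@9, authorship ....1...2
After op 4 (insert('e')): buffer="lwpgdemside" (len 11), cursors c1@6 c2@11, authorship ....11...22
After op 5 (add_cursor(8)): buffer="lwpgdemside" (len 11), cursors c1@6 c3@8 c2@11, authorship ....11...22
After op 6 (insert('m')): buffer="lwpgdemmsmidem" (len 14), cursors c1@7 c3@10 c2@14, authorship ....111..3.222
After op 7 (insert('o')): buffer="lwpgdemomsmoidemo" (len 17), cursors c1@8 c3@12 c2@17, authorship ....1111..33.2222

Answer: 8 17 12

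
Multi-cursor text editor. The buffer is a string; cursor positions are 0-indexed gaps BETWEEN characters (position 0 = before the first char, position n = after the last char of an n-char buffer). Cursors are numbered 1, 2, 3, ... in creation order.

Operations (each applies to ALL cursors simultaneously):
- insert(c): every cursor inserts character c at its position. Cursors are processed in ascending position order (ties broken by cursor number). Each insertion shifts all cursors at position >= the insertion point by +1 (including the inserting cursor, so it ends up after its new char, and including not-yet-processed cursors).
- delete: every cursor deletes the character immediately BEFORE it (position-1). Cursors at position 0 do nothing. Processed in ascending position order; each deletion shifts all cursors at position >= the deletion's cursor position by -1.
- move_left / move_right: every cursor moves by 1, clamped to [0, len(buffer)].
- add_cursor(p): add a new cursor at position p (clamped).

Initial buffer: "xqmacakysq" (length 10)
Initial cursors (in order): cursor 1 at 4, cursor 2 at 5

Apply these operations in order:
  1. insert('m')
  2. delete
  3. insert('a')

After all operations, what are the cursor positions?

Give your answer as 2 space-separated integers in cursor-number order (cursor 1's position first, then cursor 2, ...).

After op 1 (insert('m')): buffer="xqmamcmakysq" (len 12), cursors c1@5 c2@7, authorship ....1.2.....
After op 2 (delete): buffer="xqmacakysq" (len 10), cursors c1@4 c2@5, authorship ..........
After op 3 (insert('a')): buffer="xqmaacaakysq" (len 12), cursors c1@5 c2@7, authorship ....1.2.....

Answer: 5 7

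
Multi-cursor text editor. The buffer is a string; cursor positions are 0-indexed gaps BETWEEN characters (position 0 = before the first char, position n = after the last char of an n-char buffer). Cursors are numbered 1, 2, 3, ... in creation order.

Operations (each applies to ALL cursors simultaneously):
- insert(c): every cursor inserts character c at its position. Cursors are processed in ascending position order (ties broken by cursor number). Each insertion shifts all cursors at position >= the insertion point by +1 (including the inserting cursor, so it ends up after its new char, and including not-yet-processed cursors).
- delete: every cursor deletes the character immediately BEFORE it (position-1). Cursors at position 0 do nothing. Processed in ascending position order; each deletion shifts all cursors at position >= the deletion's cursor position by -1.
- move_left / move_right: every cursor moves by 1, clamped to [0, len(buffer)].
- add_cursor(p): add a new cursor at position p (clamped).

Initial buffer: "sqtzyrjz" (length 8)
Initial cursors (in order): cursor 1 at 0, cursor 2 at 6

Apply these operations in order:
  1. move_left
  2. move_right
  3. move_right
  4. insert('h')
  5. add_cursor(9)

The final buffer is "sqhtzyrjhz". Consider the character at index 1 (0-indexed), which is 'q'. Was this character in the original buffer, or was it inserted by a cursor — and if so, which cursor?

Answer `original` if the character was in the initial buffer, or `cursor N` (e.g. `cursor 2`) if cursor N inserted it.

After op 1 (move_left): buffer="sqtzyrjz" (len 8), cursors c1@0 c2@5, authorship ........
After op 2 (move_right): buffer="sqtzyrjz" (len 8), cursors c1@1 c2@6, authorship ........
After op 3 (move_right): buffer="sqtzyrjz" (len 8), cursors c1@2 c2@7, authorship ........
After op 4 (insert('h')): buffer="sqhtzyrjhz" (len 10), cursors c1@3 c2@9, authorship ..1.....2.
After op 5 (add_cursor(9)): buffer="sqhtzyrjhz" (len 10), cursors c1@3 c2@9 c3@9, authorship ..1.....2.
Authorship (.=original, N=cursor N): . . 1 . . . . . 2 .
Index 1: author = original

Answer: original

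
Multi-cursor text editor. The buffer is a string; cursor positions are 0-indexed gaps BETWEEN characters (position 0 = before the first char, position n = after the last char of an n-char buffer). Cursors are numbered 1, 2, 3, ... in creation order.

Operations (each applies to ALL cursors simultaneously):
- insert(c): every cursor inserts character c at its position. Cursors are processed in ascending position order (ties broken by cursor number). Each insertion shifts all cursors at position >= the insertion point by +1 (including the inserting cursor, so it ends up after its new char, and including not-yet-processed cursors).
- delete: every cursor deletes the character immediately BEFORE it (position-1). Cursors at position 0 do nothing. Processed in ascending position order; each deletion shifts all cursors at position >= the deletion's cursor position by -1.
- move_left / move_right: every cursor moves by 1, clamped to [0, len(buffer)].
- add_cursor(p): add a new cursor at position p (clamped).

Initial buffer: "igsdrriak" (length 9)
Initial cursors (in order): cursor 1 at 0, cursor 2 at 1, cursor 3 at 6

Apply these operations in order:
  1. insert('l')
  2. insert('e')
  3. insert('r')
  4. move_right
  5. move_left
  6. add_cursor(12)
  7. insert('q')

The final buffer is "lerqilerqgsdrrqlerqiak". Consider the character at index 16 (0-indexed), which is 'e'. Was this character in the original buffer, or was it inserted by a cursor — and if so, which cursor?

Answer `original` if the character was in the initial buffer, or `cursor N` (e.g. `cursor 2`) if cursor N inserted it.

Answer: cursor 3

Derivation:
After op 1 (insert('l')): buffer="lilgsdrrliak" (len 12), cursors c1@1 c2@3 c3@9, authorship 1.2.....3...
After op 2 (insert('e')): buffer="leilegsdrrleiak" (len 15), cursors c1@2 c2@5 c3@12, authorship 11.22.....33...
After op 3 (insert('r')): buffer="lerilergsdrrleriak" (len 18), cursors c1@3 c2@7 c3@15, authorship 111.222.....333...
After op 4 (move_right): buffer="lerilergsdrrleriak" (len 18), cursors c1@4 c2@8 c3@16, authorship 111.222.....333...
After op 5 (move_left): buffer="lerilergsdrrleriak" (len 18), cursors c1@3 c2@7 c3@15, authorship 111.222.....333...
After op 6 (add_cursor(12)): buffer="lerilergsdrrleriak" (len 18), cursors c1@3 c2@7 c4@12 c3@15, authorship 111.222.....333...
After op 7 (insert('q')): buffer="lerqilerqgsdrrqlerqiak" (len 22), cursors c1@4 c2@9 c4@15 c3@19, authorship 1111.2222.....43333...
Authorship (.=original, N=cursor N): 1 1 1 1 . 2 2 2 2 . . . . . 4 3 3 3 3 . . .
Index 16: author = 3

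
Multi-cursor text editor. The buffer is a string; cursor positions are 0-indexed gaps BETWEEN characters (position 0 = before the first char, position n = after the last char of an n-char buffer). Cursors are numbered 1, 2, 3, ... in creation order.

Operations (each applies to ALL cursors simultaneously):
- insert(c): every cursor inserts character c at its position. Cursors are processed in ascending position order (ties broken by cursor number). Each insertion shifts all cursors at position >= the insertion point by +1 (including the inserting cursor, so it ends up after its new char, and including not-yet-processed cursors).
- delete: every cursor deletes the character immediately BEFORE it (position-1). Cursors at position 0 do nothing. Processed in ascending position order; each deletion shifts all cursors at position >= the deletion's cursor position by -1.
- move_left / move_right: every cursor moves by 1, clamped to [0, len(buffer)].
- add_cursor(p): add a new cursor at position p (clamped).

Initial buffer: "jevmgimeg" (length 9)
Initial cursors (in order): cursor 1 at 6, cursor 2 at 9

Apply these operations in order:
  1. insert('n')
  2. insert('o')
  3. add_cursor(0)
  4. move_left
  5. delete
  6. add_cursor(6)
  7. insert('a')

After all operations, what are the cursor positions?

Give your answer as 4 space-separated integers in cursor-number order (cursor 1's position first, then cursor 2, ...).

Answer: 9 14 1 9

Derivation:
After op 1 (insert('n')): buffer="jevmginmegn" (len 11), cursors c1@7 c2@11, authorship ......1...2
After op 2 (insert('o')): buffer="jevmginomegno" (len 13), cursors c1@8 c2@13, authorship ......11...22
After op 3 (add_cursor(0)): buffer="jevmginomegno" (len 13), cursors c3@0 c1@8 c2@13, authorship ......11...22
After op 4 (move_left): buffer="jevmginomegno" (len 13), cursors c3@0 c1@7 c2@12, authorship ......11...22
After op 5 (delete): buffer="jevmgiomego" (len 11), cursors c3@0 c1@6 c2@10, authorship ......1...2
After op 6 (add_cursor(6)): buffer="jevmgiomego" (len 11), cursors c3@0 c1@6 c4@6 c2@10, authorship ......1...2
After op 7 (insert('a')): buffer="ajevmgiaaomegao" (len 15), cursors c3@1 c1@9 c4@9 c2@14, authorship 3......141...22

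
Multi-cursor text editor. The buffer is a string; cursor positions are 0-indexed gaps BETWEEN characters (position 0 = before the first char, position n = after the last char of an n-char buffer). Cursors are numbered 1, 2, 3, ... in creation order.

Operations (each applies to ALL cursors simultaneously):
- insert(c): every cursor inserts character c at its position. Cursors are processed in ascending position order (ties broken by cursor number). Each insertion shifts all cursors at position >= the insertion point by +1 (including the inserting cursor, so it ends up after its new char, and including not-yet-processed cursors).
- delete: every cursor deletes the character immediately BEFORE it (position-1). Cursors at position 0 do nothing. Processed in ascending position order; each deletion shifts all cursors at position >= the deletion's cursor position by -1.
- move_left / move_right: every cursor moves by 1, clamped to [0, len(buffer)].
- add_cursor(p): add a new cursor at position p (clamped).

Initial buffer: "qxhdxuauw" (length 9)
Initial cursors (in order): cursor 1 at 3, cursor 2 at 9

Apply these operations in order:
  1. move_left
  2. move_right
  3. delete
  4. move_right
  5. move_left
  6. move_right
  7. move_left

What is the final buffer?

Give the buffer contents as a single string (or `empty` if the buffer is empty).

Answer: qxdxuau

Derivation:
After op 1 (move_left): buffer="qxhdxuauw" (len 9), cursors c1@2 c2@8, authorship .........
After op 2 (move_right): buffer="qxhdxuauw" (len 9), cursors c1@3 c2@9, authorship .........
After op 3 (delete): buffer="qxdxuau" (len 7), cursors c1@2 c2@7, authorship .......
After op 4 (move_right): buffer="qxdxuau" (len 7), cursors c1@3 c2@7, authorship .......
After op 5 (move_left): buffer="qxdxuau" (len 7), cursors c1@2 c2@6, authorship .......
After op 6 (move_right): buffer="qxdxuau" (len 7), cursors c1@3 c2@7, authorship .......
After op 7 (move_left): buffer="qxdxuau" (len 7), cursors c1@2 c2@6, authorship .......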